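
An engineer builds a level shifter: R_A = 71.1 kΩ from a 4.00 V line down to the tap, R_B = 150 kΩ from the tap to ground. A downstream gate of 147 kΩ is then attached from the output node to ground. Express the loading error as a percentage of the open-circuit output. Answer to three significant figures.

24.7 %

The divider's output (Thévenin) resistance is R_A‖R_B = 48.24 kΩ.
Fractional drop under load = R_th/(R_th + R_L) = 48.24 / (48.24 + 147) = 0.2471.
So the output falls by 24.7 %.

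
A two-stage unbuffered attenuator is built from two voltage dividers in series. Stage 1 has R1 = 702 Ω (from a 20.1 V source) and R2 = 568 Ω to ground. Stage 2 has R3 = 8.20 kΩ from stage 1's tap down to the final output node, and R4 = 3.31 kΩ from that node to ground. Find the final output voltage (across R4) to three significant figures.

V_out ≈ 2.52 V

Stage 2 presents R3+R4 = 11510 Ω as a load on stage 1's tap.
Stage 1's lower leg becomes R2‖(R3+R4) = 541.3 Ω, so V_mid = 20.1 × 541.3/1243 = 8.751 V.
Stage 2 is itself unloaded: V_out = V_mid × R4/(R3+R4) = 8.751 × 3310/11510 = 2.52 V.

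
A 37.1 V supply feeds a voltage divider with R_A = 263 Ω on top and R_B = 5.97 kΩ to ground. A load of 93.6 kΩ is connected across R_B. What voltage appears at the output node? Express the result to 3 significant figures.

V_out ≈ 35.4 V

The load sits in parallel with R_B: R_B‖R_L = (5970 × 93600) / (5970 + 93600) = 5612 Ω.
V_out = 37.1 × 5612 / (263 + 5612) = 37.1 × 5612/5875 = 35.4 V.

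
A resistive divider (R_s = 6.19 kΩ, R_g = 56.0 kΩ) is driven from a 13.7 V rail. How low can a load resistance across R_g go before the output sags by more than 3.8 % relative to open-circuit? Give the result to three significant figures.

Output resistance R_th = R_s‖R_g = (6.19 × 56.0)/62.19 = 5.574 kΩ.
The fractional drop is R_th/(R_th + R_L); requiring this ≤ 0.0380 gives R_L ≥ R_th(1/0.0380 − 1) = 5.574 × 25.32 = 141 kΩ.

R_L(min) ≈ 141 kΩ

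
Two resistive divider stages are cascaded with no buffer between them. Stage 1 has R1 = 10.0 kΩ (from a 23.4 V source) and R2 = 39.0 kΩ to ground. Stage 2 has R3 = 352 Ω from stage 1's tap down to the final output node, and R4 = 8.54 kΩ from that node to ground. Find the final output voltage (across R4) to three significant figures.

Stage 2 presents R3+R4 = 8892 Ω as a load on stage 1's tap.
Stage 1's lower leg becomes R2‖(R3+R4) = 7241 Ω, so V_mid = 23.4 × 7241/17240 = 9.828 V.
Stage 2 is itself unloaded: V_out = V_mid × R4/(R3+R4) = 9.828 × 8540/8892 = 9.44 V.

V_out ≈ 9.44 V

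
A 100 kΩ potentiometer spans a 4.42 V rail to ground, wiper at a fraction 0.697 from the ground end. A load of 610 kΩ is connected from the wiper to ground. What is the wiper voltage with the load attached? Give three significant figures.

V ≈ 2.98 V

The wiper splits the pot into (1−α)R = 30.30 kΩ above and αR = 69.70 kΩ below.
Lower section ‖ load = 62.55 kΩ.
V_wiper = 4.42 × 62.55/(30.30 + 62.55) = 2.98 V.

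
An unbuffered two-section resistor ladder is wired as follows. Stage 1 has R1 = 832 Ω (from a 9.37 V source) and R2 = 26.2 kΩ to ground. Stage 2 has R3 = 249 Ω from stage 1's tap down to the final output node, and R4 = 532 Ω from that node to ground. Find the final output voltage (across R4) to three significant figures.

Stage 2 presents R3+R4 = 781.0 Ω as a load on stage 1's tap.
Stage 1's lower leg becomes R2‖(R3+R4) = 758.4 Ω, so V_mid = 9.37 × 758.4/1590 = 4.468 V.
Stage 2 is itself unloaded: V_out = V_mid × R4/(R3+R4) = 4.468 × 532/781.0 = 3.04 V.

V_out ≈ 3.04 V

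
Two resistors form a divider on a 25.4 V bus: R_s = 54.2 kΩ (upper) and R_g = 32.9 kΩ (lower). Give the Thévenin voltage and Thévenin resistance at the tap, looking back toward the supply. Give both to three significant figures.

V_th = 9.59 V, R_th = 20.5 kΩ

V_th is the open-circuit tap voltage: 25.4 × 32.9/(54.2 + 32.9) = 9.59 V.
With the supply zeroed, R_s and R_g appear in parallel from the tap: R_th = R_s‖R_g = (54.2 × 32.9)/87.10 = 20.5 kΩ.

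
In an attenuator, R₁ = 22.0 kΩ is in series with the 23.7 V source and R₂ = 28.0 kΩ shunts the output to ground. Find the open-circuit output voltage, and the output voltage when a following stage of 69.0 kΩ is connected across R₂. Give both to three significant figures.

Unloaded: 13.3 V; loaded: 11.3 V

Open-circuit: V = 23.7 × 28.0/(22.0 + 28.0) = 13.3 V.
With the load, R₂ becomes R₂‖R_L = 19.92 kΩ, so V = 23.7 × 19.92/41.92 = 11.3 V.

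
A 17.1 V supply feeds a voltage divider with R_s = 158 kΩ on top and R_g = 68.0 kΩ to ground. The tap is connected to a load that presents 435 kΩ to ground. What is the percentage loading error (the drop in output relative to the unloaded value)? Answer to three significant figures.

9.85 %

The divider's output (Thévenin) resistance is R_s‖R_g = 47.54 kΩ.
Fractional drop under load = R_th/(R_th + R_L) = 47.54 / (47.54 + 435) = 0.09852.
So the output falls by 9.85 %.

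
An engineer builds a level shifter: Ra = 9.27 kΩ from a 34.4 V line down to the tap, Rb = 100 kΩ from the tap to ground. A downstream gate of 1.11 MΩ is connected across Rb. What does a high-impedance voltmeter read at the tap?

V_out ≈ 31.2 V

The load sits in parallel with Rb: Rb‖R_L = (100 × 1110) / (100 + 1110) = 91.74 kΩ.
V_out = 34.4 × 91.74 / (9.27 + 91.74) = 34.4 × 91.74/101.0 = 31.2 V.
(Unloaded it would have been 31.5 V.)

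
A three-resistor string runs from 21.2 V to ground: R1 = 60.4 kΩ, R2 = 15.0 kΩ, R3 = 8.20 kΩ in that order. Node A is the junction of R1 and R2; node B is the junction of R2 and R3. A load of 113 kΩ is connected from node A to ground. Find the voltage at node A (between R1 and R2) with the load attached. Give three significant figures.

Below node A the series string R2+R3 = 23.20 kΩ sits in parallel with the 113 kΩ load: 19.25 kΩ.
V_A = 21.2 × 19.25/(60.4 + 19.25) = 5.12 V.

V ≈ 5.12 V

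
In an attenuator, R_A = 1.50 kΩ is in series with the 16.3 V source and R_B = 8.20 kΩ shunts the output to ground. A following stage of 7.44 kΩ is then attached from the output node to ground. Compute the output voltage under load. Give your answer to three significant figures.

V_out ≈ 11.8 V

The load sits in parallel with R_B: R_B‖R_L = (8.20 × 7.44) / (8.20 + 7.44) = 3.901 kΩ.
V_out = 16.3 × 3.901 / (1.50 + 3.901) = 16.3 × 3.901/5.401 = 11.8 V.
(Unloaded it would have been 13.8 V.)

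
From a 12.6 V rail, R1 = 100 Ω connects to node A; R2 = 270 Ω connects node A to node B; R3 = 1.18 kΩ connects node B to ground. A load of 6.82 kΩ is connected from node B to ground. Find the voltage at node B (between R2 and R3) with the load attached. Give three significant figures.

V ≈ 9.21 V

At node B, R3 is in parallel with the load: R3‖R_L = 1006 Ω.
Below node A the resistance is R2 + (R3‖R_L) = 1276 Ω, so V_A = 12.6 × 1276/1376 = 11.68 V.
Then V_B = V_A × (R3‖R_L)/(R2 + R3‖R_L) = 11.68 × 1006/1276 = 9.21 V.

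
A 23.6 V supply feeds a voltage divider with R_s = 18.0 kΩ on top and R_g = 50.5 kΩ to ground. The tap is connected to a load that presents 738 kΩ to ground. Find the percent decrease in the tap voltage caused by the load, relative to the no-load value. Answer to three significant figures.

The divider's output (Thévenin) resistance is R_s‖R_g = 13.27 kΩ.
Fractional drop under load = R_th/(R_th + R_L) = 13.27 / (13.27 + 738) = 0.01766.
So the output falls by 1.77 %.

1.77 %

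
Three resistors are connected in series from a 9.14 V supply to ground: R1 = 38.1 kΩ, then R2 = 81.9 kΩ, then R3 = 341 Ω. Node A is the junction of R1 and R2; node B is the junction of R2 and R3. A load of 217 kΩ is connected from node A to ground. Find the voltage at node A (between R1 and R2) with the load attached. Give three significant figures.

Below node A the series string R2+R3 = 82240 Ω sits in parallel with the 217000 Ω load: 59640 Ω.
V_A = 9.14 × 59640/(38100 + 59640) = 5.58 V.

V ≈ 5.58 V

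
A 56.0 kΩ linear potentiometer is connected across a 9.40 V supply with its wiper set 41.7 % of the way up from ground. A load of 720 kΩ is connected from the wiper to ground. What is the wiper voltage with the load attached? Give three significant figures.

The wiper splits the pot into (1−α)R = 32.65 kΩ above and αR = 23.35 kΩ below.
Lower section ‖ load = 22.62 kΩ.
V_wiper = 9.40 × 22.62/(32.65 + 22.62) = 3.85 V.

V ≈ 3.85 V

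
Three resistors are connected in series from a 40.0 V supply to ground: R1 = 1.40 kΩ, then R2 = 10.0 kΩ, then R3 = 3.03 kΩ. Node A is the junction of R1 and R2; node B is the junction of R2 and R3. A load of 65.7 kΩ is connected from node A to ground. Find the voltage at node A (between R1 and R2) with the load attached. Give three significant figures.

V ≈ 35.4 V

Below node A the series string R2+R3 = 13.03 kΩ sits in parallel with the 65.7 kΩ load: 10.87 kΩ.
V_A = 40.0 × 10.87/(1.40 + 10.87) = 35.4 V.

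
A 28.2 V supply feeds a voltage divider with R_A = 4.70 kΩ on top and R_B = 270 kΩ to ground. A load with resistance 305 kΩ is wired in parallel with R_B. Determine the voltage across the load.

The load sits in parallel with R_B: R_B‖R_L = (270 × 305) / (270 + 305) = 143.2 kΩ.
V_out = 28.2 × 143.2 / (4.70 + 143.2) = 28.2 × 143.2/147.9 = 27.3 V.

V_out ≈ 27.3 V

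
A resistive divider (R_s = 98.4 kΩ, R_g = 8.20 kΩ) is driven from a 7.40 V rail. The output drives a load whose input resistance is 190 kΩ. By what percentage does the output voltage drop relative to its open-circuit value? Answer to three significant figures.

3.83 %

The divider's output (Thévenin) resistance is R_s‖R_g = 7.569 kΩ.
Fractional drop under load = R_th/(R_th + R_L) = 7.569 / (7.569 + 190) = 0.03831.
So the output falls by 3.83 %.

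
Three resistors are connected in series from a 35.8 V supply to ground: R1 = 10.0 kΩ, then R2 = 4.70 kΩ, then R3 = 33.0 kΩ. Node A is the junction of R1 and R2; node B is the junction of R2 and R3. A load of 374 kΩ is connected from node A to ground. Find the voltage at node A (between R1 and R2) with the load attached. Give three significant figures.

Below node A the series string R2+R3 = 37.70 kΩ sits in parallel with the 374 kΩ load: 34.25 kΩ.
V_A = 35.8 × 34.25/(10.0 + 34.25) = 27.7 V.

V ≈ 27.7 V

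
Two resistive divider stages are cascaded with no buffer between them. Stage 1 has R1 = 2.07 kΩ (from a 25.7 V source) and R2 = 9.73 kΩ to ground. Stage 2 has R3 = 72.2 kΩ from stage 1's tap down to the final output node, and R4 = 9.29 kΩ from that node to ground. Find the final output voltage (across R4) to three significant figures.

Stage 2 presents R3+R4 = 81.49 kΩ as a load on stage 1's tap.
Stage 1's lower leg becomes R2‖(R3+R4) = 8.692 kΩ, so V_mid = 25.7 × 8.692/10.76 = 20.76 V.
Stage 2 is itself unloaded: V_out = V_mid × R4/(R3+R4) = 20.76 × 9.29/81.49 = 2.37 V.

V_out ≈ 2.37 V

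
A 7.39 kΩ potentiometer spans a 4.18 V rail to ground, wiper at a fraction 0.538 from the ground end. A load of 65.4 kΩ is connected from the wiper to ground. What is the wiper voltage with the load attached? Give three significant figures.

The wiper splits the pot into (1−α)R = 3.414 kΩ above and αR = 3.976 kΩ below.
Lower section ‖ load = 3.748 kΩ.
V_wiper = 4.18 × 3.748/(3.414 + 3.748) = 2.19 V.

V ≈ 2.19 V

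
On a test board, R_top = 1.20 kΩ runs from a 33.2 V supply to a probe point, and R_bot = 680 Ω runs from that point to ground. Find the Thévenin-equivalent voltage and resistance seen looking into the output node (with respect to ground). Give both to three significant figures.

V_th is the open-circuit tap voltage: 33.2 × 680/(1200 + 680) = 12.0 V.
With the supply zeroed, R_top and R_bot appear in parallel from the tap: R_th = R_top‖R_bot = (1200 × 680)/1880 = 434 Ω.

V_th = 12.0 V, R_th = 434 Ω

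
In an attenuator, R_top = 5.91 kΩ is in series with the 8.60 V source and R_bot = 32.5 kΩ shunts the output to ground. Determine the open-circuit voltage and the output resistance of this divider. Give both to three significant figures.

V_th = 7.28 V, R_th = 5.00 kΩ

V_th is the open-circuit tap voltage: 8.60 × 32.5/(5.91 + 32.5) = 7.28 V.
With the supply zeroed, R_top and R_bot appear in parallel from the tap: R_th = R_top‖R_bot = (5.91 × 32.5)/38.41 = 5.00 kΩ.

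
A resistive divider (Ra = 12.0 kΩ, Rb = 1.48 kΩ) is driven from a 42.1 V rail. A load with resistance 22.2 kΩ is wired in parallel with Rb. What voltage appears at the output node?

V_out ≈ 4.36 V

The load sits in parallel with Rb: Rb‖R_L = (1.48 × 22.2) / (1.48 + 22.2) = 1.387 kΩ.
V_out = 42.1 × 1.387 / (12.0 + 1.387) = 42.1 × 1.387/13.39 = 4.36 V.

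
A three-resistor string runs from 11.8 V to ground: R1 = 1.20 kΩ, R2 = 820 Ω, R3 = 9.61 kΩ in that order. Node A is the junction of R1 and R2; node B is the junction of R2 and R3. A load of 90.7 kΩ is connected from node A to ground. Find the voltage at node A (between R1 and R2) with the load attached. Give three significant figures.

Below node A the series string R2+R3 = 10430 Ω sits in parallel with the 90700 Ω load: 9354 Ω.
V_A = 11.8 × 9354/(1200 + 9354) = 10.5 V.

V ≈ 10.5 V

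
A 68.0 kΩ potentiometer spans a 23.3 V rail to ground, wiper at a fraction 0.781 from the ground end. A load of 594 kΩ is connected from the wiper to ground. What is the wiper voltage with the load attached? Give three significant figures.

V ≈ 17.8 V

The wiper splits the pot into (1−α)R = 14.89 kΩ above and αR = 53.11 kΩ below.
Lower section ‖ load = 48.75 kΩ.
V_wiper = 23.3 × 48.75/(14.89 + 48.75) = 17.8 V.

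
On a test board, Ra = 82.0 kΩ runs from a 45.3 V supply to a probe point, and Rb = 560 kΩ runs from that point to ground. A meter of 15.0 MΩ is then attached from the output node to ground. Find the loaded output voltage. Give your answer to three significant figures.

V_out ≈ 39.3 V

The load sits in parallel with Rb: Rb‖R_L = (560 × 15000) / (560 + 15000) = 539.8 kΩ.
V_out = 45.3 × 539.8 / (82.0 + 539.8) = 45.3 × 539.8/621.8 = 39.3 V.
(Unloaded it would have been 39.5 V.)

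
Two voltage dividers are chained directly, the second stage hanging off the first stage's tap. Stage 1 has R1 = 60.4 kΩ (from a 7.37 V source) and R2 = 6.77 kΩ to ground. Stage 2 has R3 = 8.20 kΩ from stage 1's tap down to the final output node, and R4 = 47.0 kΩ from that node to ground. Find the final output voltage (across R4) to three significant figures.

Stage 2 presents R3+R4 = 55.20 kΩ as a load on stage 1's tap.
Stage 1's lower leg becomes R2‖(R3+R4) = 6.030 kΩ, so V_mid = 7.37 × 6.030/66.43 = 0.6690 V.
Stage 2 is itself unloaded: V_out = V_mid × R4/(R3+R4) = 0.6690 × 47.0/55.20 = 0.570 V.

V_out ≈ 0.570 V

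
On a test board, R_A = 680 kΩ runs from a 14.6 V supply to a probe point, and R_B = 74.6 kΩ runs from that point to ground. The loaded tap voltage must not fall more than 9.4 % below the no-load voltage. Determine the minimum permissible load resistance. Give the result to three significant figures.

R_L(min) ≈ 648 kΩ

Output resistance R_th = R_A‖R_B = (680 × 74.6)/754.6 = 67.23 kΩ.
The fractional drop is R_th/(R_th + R_L); requiring this ≤ 0.0940 gives R_L ≥ R_th(1/0.0940 − 1) = 67.23 × 9.638 = 648 kΩ.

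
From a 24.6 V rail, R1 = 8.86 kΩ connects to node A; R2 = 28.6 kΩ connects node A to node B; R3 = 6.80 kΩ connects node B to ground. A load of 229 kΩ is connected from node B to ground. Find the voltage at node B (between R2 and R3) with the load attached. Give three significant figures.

At node B, R3 is in parallel with the load: R3‖R_L = 6.604 kΩ.
Below node A the resistance is R2 + (R3‖R_L) = 35.20 kΩ, so V_A = 24.6 × 35.20/44.06 = 19.65 V.
Then V_B = V_A × (R3‖R_L)/(R2 + R3‖R_L) = 19.65 × 6.604/35.20 = 3.69 V.

V ≈ 3.69 V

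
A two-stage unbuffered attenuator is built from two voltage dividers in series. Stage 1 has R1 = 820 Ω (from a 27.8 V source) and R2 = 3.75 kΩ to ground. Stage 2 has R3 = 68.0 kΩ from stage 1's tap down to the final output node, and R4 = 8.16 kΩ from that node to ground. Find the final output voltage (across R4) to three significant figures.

Stage 2 presents R3+R4 = 76160 Ω as a load on stage 1's tap.
Stage 1's lower leg becomes R2‖(R3+R4) = 3574 Ω, so V_mid = 27.8 × 3574/4394 = 22.61 V.
Stage 2 is itself unloaded: V_out = V_mid × R4/(R3+R4) = 22.61 × 8160/76160 = 2.42 V.

V_out ≈ 2.42 V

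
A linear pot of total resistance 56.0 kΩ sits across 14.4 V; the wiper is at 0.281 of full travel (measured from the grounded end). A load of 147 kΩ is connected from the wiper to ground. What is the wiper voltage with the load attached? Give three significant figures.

V ≈ 3.76 V

The wiper splits the pot into (1−α)R = 40.26 kΩ above and αR = 15.74 kΩ below.
Lower section ‖ load = 14.21 kΩ.
V_wiper = 14.4 × 14.21/(40.26 + 14.21) = 3.76 V.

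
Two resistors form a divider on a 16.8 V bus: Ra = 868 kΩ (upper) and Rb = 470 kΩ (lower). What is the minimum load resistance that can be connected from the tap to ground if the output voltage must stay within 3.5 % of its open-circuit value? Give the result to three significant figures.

Output resistance R_th = Ra‖Rb = (868 × 470)/1338 = 304.9 kΩ.
The fractional drop is R_th/(R_th + R_L); requiring this ≤ 0.0350 gives R_L ≥ R_th(1/0.0350 − 1) = 304.9 × 27.57 = 8.41 MΩ.

R_L(min) ≈ 8.41 MΩ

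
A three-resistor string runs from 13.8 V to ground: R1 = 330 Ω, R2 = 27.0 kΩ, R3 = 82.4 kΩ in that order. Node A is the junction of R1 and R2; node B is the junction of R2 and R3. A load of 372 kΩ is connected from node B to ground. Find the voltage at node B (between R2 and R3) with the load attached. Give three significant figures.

V ≈ 9.82 V

At node B, R3 is in parallel with the load: R3‖R_L = 67460 Ω.
Below node A the resistance is R2 + (R3‖R_L) = 94460 Ω, so V_A = 13.8 × 94460/94790 = 13.75 V.
Then V_B = V_A × (R3‖R_L)/(R2 + R3‖R_L) = 13.75 × 67460/94460 = 9.82 V.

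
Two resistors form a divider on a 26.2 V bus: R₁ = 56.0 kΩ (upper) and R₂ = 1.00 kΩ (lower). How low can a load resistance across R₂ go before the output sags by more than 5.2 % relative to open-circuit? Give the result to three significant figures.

Output resistance R_th = R₁‖R₂ = (56000 × 1000)/57000 = 982.5 Ω.
The fractional drop is R_th/(R_th + R_L); requiring this ≤ 0.0520 gives R_L ≥ R_th(1/0.0520 − 1) = 982.5 × 18.23 = 17.9 kΩ.

R_L(min) ≈ 17.9 kΩ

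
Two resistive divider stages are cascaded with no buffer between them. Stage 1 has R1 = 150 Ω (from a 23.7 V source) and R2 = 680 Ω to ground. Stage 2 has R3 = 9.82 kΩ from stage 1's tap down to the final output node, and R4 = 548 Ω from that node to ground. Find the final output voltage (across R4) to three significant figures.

V_out ≈ 1.01 V

Stage 2 presents R3+R4 = 10370 Ω as a load on stage 1's tap.
Stage 1's lower leg becomes R2‖(R3+R4) = 638.1 Ω, so V_mid = 23.7 × 638.1/788.1 = 19.19 V.
Stage 2 is itself unloaded: V_out = V_mid × R4/(R3+R4) = 19.19 × 548/10370 = 1.01 V.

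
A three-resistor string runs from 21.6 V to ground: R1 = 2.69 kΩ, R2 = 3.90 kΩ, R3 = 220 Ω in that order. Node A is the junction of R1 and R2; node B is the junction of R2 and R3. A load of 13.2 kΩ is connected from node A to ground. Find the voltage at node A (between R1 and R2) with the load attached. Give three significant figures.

Below node A the series string R2+R3 = 4120 Ω sits in parallel with the 13200 Ω load: 3140 Ω.
V_A = 21.6 × 3140/(2690 + 3140) = 11.6 V.

V ≈ 11.6 V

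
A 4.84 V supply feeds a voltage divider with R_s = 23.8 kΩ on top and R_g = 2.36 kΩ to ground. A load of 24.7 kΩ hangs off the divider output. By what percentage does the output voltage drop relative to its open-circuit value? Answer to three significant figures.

The divider's output (Thévenin) resistance is R_s‖R_g = 2.147 kΩ.
Fractional drop under load = R_th/(R_th + R_L) = 2.147 / (2.147 + 24.7) = 0.07997.
So the output falls by 8.00 %.

8.00 %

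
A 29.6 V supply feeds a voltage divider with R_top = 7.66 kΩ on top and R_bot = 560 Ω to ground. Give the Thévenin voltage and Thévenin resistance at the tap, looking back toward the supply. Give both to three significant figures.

V_th is the open-circuit tap voltage: 29.6 × 560/(7660 + 560) = 2.02 V.
With the supply zeroed, R_top and R_bot appear in parallel from the tap: R_th = R_top‖R_bot = (7660 × 560)/8220 = 522 Ω.

V_th = 2.02 V, R_th = 522 Ω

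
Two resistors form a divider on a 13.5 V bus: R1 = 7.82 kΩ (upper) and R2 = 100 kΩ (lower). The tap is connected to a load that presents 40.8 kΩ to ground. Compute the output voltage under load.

V_out ≈ 10.6 V

The load sits in parallel with R2: R2‖R_L = (100 × 40.8) / (100 + 40.8) = 28.98 kΩ.
V_out = 13.5 × 28.98 / (7.82 + 28.98) = 13.5 × 28.98/36.80 = 10.6 V.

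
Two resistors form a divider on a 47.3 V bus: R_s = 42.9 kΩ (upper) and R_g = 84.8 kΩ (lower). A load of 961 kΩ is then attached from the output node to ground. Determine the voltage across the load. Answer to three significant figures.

The load sits in parallel with R_g: R_g‖R_L = (84.8 × 961) / (84.8 + 961) = 77.92 kΩ.
V_out = 47.3 × 77.92 / (42.9 + 77.92) = 47.3 × 77.92/120.8 = 30.5 V.

V_out ≈ 30.5 V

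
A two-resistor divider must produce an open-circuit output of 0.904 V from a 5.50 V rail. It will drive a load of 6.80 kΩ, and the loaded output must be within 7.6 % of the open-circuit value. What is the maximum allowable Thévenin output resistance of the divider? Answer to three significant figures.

Loading drop = R_th/(R_th + R_L) ≤ 0.0760, so R_th ≤ R_L · ε/(1−ε) = 6.80 kΩ × 0.0760/0.9240 = 559 Ω.

R_th ≤ 559 Ω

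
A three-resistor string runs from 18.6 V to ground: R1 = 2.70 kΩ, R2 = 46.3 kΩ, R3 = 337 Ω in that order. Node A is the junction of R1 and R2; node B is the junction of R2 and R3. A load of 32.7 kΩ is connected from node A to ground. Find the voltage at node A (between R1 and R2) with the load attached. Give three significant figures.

V ≈ 16.3 V

Below node A the series string R2+R3 = 46640 Ω sits in parallel with the 32700 Ω load: 19220 Ω.
V_A = 18.6 × 19220/(2700 + 19220) = 16.3 V.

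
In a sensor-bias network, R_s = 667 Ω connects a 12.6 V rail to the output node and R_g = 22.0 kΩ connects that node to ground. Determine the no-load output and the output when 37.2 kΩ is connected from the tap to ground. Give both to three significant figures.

Open-circuit: V = 12.6 × 22000/(667 + 22000) = 12.2 V.
With the load, R_g becomes R_g‖R_L = 13820 Ω, so V = 12.6 × 13820/14490 = 12.0 V.

Unloaded: 12.2 V; loaded: 12.0 V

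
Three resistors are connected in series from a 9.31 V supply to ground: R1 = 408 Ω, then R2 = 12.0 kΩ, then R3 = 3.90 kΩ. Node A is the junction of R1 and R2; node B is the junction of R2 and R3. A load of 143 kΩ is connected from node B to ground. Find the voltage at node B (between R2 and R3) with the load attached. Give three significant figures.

At node B, R3 is in parallel with the load: R3‖R_L = 3796 Ω.
Below node A the resistance is R2 + (R3‖R_L) = 15800 Ω, so V_A = 9.31 × 15800/16200 = 9.076 V.
Then V_B = V_A × (R3‖R_L)/(R2 + R3‖R_L) = 9.076 × 3796/15800 = 2.18 V.

V ≈ 2.18 V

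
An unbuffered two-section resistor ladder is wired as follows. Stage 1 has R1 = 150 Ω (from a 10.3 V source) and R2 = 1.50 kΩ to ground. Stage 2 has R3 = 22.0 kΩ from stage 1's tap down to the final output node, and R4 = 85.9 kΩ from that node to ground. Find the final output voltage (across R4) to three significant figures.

V_out ≈ 7.45 V

Stage 2 presents R3+R4 = 107900 Ω as a load on stage 1's tap.
Stage 1's lower leg becomes R2‖(R3+R4) = 1479 Ω, so V_mid = 10.3 × 1479/1629 = 9.352 V.
Stage 2 is itself unloaded: V_out = V_mid × R4/(R3+R4) = 9.352 × 85900/107900 = 7.45 V.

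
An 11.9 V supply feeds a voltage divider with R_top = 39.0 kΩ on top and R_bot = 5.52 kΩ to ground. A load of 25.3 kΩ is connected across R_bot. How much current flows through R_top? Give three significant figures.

I ≈ 0.273 mA

R_bot‖R_L = 4.531 kΩ, so the source sees R_top + R_bot‖R_L = 43.53 kΩ.
I = 11.9 V / 43.53 kΩ = 0.273 mA.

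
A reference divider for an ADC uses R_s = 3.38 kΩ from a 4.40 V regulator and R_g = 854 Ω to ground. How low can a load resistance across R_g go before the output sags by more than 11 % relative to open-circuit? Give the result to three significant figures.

Output resistance R_th = R_s‖R_g = (3380 × 854)/4234 = 681.7 Ω.
The fractional drop is R_th/(R_th + R_L); requiring this ≤ 0.110 gives R_L ≥ R_th(1/0.110 − 1) = 681.7 × 8.091 = 5.52 kΩ.

R_L(min) ≈ 5.52 kΩ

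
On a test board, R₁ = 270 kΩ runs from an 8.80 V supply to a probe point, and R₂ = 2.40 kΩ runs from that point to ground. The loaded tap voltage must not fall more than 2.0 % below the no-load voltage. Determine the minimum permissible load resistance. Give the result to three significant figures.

Output resistance R_th = R₁‖R₂ = (270 × 2.40)/272.4 = 2.379 kΩ.
The fractional drop is R_th/(R_th + R_L); requiring this ≤ 0.0200 gives R_L ≥ R_th(1/0.0200 − 1) = 2.379 × 49.00 = 117 kΩ.

R_L(min) ≈ 117 kΩ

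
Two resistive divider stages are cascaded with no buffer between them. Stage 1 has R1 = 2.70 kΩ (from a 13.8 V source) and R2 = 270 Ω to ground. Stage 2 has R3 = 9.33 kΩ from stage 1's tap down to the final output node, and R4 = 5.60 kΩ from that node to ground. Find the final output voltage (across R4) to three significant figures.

Stage 2 presents R3+R4 = 14930 Ω as a load on stage 1's tap.
Stage 1's lower leg becomes R2‖(R3+R4) = 265.2 Ω, so V_mid = 13.8 × 265.2/2965 = 1.234 V.
Stage 2 is itself unloaded: V_out = V_mid × R4/(R3+R4) = 1.234 × 5600/14930 = 0.463 V.

V_out ≈ 0.463 V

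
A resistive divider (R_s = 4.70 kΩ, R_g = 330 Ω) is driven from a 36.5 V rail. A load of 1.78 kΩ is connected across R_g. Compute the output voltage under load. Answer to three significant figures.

The load sits in parallel with R_g: R_g‖R_L = (330 × 1780) / (330 + 1780) = 278.4 Ω.
V_out = 36.5 × 278.4 / (4700 + 278.4) = 36.5 × 278.4/4978 = 2.04 V.

V_out ≈ 2.04 V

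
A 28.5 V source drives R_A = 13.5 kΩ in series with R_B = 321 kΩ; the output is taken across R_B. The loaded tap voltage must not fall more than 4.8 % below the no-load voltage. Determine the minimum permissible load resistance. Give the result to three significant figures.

Output resistance R_th = R_A‖R_B = (13.5 × 321)/334.5 = 12.96 kΩ.
The fractional drop is R_th/(R_th + R_L); requiring this ≤ 0.0480 gives R_L ≥ R_th(1/0.0480 − 1) = 12.96 × 19.83 = 257 kΩ.

R_L(min) ≈ 257 kΩ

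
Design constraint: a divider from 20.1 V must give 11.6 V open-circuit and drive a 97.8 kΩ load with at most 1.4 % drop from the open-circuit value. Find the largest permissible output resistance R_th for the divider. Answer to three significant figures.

Loading drop = R_th/(R_th + R_L) ≤ 0.0140, so R_th ≤ R_L · ε/(1−ε) = 97.8 kΩ × 0.0140/0.9860 = 1.39 kΩ.

R_th ≤ 1.39 kΩ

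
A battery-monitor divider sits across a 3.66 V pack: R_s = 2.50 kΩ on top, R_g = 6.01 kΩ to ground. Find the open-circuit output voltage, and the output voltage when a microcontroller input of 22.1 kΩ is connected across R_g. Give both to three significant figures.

Open-circuit: V = 3.66 × 6.01/(2.50 + 6.01) = 2.58 V.
With the load, R_g becomes R_g‖R_L = 4.725 kΩ, so V = 3.66 × 4.725/7.225 = 2.39 V.

Unloaded: 2.58 V; loaded: 2.39 V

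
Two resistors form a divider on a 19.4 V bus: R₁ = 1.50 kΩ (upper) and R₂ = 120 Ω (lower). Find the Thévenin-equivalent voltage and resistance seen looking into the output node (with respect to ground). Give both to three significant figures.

V_th is the open-circuit tap voltage: 19.4 × 120/(1500 + 120) = 1.44 V.
With the supply zeroed, R₁ and R₂ appear in parallel from the tap: R_th = R₁‖R₂ = (1500 × 120)/1620 = 111 Ω.

V_th = 1.44 V, R_th = 111 Ω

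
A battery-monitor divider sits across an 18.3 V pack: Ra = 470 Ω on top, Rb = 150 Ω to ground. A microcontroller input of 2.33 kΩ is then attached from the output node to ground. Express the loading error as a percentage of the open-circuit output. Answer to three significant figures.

The divider's output (Thévenin) resistance is Ra‖Rb = 113.7 Ω.
Fractional drop under load = R_th/(R_th + R_L) = 113.7 / (113.7 + 2330) = 0.04653.
So the output falls by 4.65 %.

4.65 %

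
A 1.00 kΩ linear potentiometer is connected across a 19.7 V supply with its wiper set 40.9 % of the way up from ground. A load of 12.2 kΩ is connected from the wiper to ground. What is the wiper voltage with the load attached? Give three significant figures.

V ≈ 7.90 V

The wiper splits the pot into (1−α)R = 591.0 Ω above and αR = 409.0 Ω below.
Lower section ‖ load = 395.7 Ω.
V_wiper = 19.7 × 395.7/(591.0 + 395.7) = 7.90 V.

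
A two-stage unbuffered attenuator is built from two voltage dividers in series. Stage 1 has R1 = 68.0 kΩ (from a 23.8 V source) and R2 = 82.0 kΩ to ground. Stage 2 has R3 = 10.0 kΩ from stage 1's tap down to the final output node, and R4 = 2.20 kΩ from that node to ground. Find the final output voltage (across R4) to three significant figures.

Stage 2 presents R3+R4 = 12.20 kΩ as a load on stage 1's tap.
Stage 1's lower leg becomes R2‖(R3+R4) = 10.62 kΩ, so V_mid = 23.8 × 10.62/78.62 = 3.215 V.
Stage 2 is itself unloaded: V_out = V_mid × R4/(R3+R4) = 3.215 × 2.20/12.20 = 0.580 V.

V_out ≈ 0.580 V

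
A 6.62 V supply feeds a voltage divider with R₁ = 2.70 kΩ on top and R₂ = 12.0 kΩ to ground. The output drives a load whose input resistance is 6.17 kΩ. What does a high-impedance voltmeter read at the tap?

The load sits in parallel with R₂: R₂‖R_L = (12.0 × 6.17) / (12.0 + 6.17) = 4.075 kΩ.
V_out = 6.62 × 4.075 / (2.70 + 4.075) = 6.62 × 4.075/6.775 = 3.98 V.
(Unloaded it would have been 5.40 V.)

V_out ≈ 3.98 V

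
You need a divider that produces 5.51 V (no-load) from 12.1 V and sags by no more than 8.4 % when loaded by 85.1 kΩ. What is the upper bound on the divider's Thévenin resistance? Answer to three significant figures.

Loading drop = R_th/(R_th + R_L) ≤ 0.0840, so R_th ≤ R_L · ε/(1−ε) = 85.1 kΩ × 0.0840/0.9160 = 7.80 kΩ.
(Any R1, R2 with R2/(R1+R2) = 0.455 and R1‖R2 ≤ 7.80 kΩ will meet the spec.)

R_th ≤ 7.80 kΩ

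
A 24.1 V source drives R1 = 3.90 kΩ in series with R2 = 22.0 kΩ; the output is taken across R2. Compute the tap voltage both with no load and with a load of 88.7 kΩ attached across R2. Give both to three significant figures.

Open-circuit: V = 24.1 × 22.0/(3.90 + 22.0) = 20.5 V.
With the load, R2 becomes R2‖R_L = 17.63 kΩ, so V = 24.1 × 17.63/21.53 = 19.7 V.

Unloaded: 20.5 V; loaded: 19.7 V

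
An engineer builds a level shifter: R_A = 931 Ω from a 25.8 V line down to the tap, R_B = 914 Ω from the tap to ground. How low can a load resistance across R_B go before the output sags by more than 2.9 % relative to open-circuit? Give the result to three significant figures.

Output resistance R_th = R_A‖R_B = (931 × 914)/1845 = 461.2 Ω.
The fractional drop is R_th/(R_th + R_L); requiring this ≤ 0.0290 gives R_L ≥ R_th(1/0.0290 − 1) = 461.2 × 33.48 = 15.4 kΩ.

R_L(min) ≈ 15.4 kΩ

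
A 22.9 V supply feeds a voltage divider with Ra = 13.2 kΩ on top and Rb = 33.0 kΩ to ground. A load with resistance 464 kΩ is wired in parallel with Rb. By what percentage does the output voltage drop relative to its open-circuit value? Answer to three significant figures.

The divider's output (Thévenin) resistance is Ra‖Rb = 9.429 kΩ.
Fractional drop under load = R_th/(R_th + R_L) = 9.429 / (9.429 + 464) = 0.01992.
So the output falls by 1.99 %.

1.99 %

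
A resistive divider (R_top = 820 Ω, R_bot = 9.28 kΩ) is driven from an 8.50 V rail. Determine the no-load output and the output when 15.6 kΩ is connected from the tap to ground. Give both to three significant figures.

Unloaded: 7.81 V; loaded: 7.45 V

Open-circuit: V = 8.50 × 9280/(820 + 9280) = 7.81 V.
With the load, R_bot becomes R_bot‖R_L = 5819 Ω, so V = 8.50 × 5819/6639 = 7.45 V.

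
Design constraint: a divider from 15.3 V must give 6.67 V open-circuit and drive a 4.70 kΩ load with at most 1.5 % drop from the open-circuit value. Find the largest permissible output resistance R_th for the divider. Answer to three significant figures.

R_th ≤ 71.6 Ω

Loading drop = R_th/(R_th + R_L) ≤ 0.0150, so R_th ≤ R_L · ε/(1−ε) = 4.70 kΩ × 0.0150/0.9850 = 71.6 Ω.
(Any R1, R2 with R2/(R1+R2) = 0.436 and R1‖R2 ≤ 71.6 Ω will meet the spec.)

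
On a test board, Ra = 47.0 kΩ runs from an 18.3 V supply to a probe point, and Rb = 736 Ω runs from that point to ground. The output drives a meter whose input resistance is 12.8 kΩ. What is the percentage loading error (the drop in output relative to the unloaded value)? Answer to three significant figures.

The divider's output (Thévenin) resistance is Ra‖Rb = 724.7 Ω.
Fractional drop under load = R_th/(R_th + R_L) = 724.7 / (724.7 + 12800) = 0.05358.
So the output falls by 5.36 %.

5.36 %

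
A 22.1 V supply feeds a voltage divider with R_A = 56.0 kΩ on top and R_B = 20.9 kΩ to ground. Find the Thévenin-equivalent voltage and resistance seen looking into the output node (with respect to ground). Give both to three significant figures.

V_th is the open-circuit tap voltage: 22.1 × 20.9/(56.0 + 20.9) = 6.01 V.
With the supply zeroed, R_A and R_B appear in parallel from the tap: R_th = R_A‖R_B = (56.0 × 20.9)/76.90 = 15.2 kΩ.

V_th = 6.01 V, R_th = 15.2 kΩ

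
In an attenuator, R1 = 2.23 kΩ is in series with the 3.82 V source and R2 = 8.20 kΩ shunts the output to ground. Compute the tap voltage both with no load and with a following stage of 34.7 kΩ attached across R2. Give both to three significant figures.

Open-circuit: V = 3.82 × 8.20/(2.23 + 8.20) = 3.00 V.
With the load, R2 becomes R2‖R_L = 6.633 kΩ, so V = 3.82 × 6.633/8.863 = 2.86 V.

Unloaded: 3.00 V; loaded: 2.86 V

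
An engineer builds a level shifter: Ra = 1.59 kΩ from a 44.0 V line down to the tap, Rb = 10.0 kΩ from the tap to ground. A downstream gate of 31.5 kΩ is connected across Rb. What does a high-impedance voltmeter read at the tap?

The load sits in parallel with Rb: Rb‖R_L = (10.0 × 31.5) / (10.0 + 31.5) = 7.590 kΩ.
V_out = 44.0 × 7.590 / (1.59 + 7.590) = 44.0 × 7.590/9.180 = 36.4 V.

V_out ≈ 36.4 V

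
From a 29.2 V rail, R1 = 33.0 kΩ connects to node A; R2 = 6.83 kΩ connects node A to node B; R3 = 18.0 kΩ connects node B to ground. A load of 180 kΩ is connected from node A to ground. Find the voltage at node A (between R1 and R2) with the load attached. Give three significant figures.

V ≈ 11.6 V

Below node A the series string R2+R3 = 24.83 kΩ sits in parallel with the 180 kΩ load: 21.82 kΩ.
V_A = 29.2 × 21.82/(33.0 + 21.82) = 11.6 V.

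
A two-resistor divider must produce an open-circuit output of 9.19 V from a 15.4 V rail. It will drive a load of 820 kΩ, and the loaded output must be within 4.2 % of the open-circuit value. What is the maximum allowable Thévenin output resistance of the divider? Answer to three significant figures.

R_th ≤ 35.9 kΩ

Loading drop = R_th/(R_th + R_L) ≤ 0.0420, so R_th ≤ R_L · ε/(1−ε) = 820 kΩ × 0.0420/0.9580 = 35.9 kΩ.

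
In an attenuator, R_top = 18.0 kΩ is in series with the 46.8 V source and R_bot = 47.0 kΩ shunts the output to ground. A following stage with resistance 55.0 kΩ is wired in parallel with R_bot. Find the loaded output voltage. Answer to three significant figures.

The load sits in parallel with R_bot: R_bot‖R_L = (47.0 × 55.0) / (47.0 + 55.0) = 25.34 kΩ.
V_out = 46.8 × 25.34 / (18.0 + 25.34) = 46.8 × 25.34/43.34 = 27.4 V.

V_out ≈ 27.4 V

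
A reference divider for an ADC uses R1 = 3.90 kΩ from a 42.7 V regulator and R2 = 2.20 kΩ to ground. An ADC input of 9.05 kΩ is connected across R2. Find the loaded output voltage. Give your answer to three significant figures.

The load sits in parallel with R2: R2‖R_L = (2.20 × 9.05) / (2.20 + 9.05) = 1.770 kΩ.
V_out = 42.7 × 1.770 / (3.90 + 1.770) = 42.7 × 1.770/5.670 = 13.3 V.
(Unloaded it would have been 15.4 V.)

V_out ≈ 13.3 V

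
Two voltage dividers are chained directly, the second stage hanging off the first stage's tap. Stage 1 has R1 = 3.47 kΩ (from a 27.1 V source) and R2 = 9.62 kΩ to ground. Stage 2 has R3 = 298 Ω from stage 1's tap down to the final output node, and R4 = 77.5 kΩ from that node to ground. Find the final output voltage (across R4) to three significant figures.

V_out ≈ 19.2 V

Stage 2 presents R3+R4 = 77800 Ω as a load on stage 1's tap.
Stage 1's lower leg becomes R2‖(R3+R4) = 8561 Ω, so V_mid = 27.1 × 8561/12030 = 19.28 V.
Stage 2 is itself unloaded: V_out = V_mid × R4/(R3+R4) = 19.28 × 77500/77800 = 19.2 V.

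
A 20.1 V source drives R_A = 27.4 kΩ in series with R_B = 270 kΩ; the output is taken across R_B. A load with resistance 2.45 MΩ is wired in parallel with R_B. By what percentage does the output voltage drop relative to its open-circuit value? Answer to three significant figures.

The divider's output (Thévenin) resistance is R_A‖R_B = 24.88 kΩ.
Fractional drop under load = R_th/(R_th + R_L) = 24.88 / (24.88 + 2450) = 0.01005.
So the output falls by 1.01 %.

1.01 %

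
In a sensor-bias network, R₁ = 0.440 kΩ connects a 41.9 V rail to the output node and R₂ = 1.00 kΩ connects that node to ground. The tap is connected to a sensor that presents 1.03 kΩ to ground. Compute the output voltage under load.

V_out ≈ 22.4 V

The load sits in parallel with R₂: R₂‖R_L = (1000 × 1030) / (1000 + 1030) = 507.4 Ω.
V_out = 41.9 × 507.4 / (440 + 507.4) = 41.9 × 507.4/947.4 = 22.4 V.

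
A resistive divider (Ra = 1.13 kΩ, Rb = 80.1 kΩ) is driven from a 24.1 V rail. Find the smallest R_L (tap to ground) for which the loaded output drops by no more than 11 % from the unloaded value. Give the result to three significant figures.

R_L(min) ≈ 9.02 kΩ

Output resistance R_th = Ra‖Rb = (1.13 × 80.1)/81.23 = 1.114 kΩ.
The fractional drop is R_th/(R_th + R_L); requiring this ≤ 0.110 gives R_L ≥ R_th(1/0.110 − 1) = 1.114 × 8.091 = 9.02 kΩ.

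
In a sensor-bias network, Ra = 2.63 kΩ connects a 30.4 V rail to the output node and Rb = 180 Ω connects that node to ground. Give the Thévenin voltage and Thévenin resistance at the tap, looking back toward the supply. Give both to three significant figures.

V_th = 1.95 V, R_th = 168 Ω

V_th is the open-circuit tap voltage: 30.4 × 180/(2630 + 180) = 1.95 V.
With the supply zeroed, Ra and Rb appear in parallel from the tap: R_th = Ra‖Rb = (2630 × 180)/2810 = 168 Ω.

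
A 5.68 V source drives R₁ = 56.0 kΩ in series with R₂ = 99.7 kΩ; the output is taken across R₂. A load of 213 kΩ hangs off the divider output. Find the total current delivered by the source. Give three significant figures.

I ≈ 0.0458 mA

R₂‖R_L = 67.91 kΩ, so the source sees R₁ + R₂‖R_L = 123.9 kΩ.
I = 5.68 V / 123.9 kΩ = 0.0458 mA.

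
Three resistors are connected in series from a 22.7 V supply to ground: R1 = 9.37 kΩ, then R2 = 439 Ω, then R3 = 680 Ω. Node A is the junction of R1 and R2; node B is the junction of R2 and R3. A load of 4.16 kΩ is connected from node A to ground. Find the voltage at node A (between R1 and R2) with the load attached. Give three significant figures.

Below node A the series string R2+R3 = 1119 Ω sits in parallel with the 4160 Ω load: 881.8 Ω.
V_A = 22.7 × 881.8/(9370 + 881.8) = 1.95 V.

V ≈ 1.95 V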